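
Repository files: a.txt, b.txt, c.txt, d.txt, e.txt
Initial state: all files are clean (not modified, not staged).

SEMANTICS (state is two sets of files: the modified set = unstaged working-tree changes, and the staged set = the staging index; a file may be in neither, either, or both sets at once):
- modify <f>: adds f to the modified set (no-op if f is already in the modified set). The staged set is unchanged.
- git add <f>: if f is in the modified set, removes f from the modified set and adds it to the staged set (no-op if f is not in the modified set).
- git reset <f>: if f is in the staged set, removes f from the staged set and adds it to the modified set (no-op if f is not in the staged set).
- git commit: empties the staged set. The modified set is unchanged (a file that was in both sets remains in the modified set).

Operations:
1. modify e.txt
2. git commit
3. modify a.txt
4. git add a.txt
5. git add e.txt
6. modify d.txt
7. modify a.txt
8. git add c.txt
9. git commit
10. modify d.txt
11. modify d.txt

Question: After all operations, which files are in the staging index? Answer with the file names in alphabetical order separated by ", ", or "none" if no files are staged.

After op 1 (modify e.txt): modified={e.txt} staged={none}
After op 2 (git commit): modified={e.txt} staged={none}
After op 3 (modify a.txt): modified={a.txt, e.txt} staged={none}
After op 4 (git add a.txt): modified={e.txt} staged={a.txt}
After op 5 (git add e.txt): modified={none} staged={a.txt, e.txt}
After op 6 (modify d.txt): modified={d.txt} staged={a.txt, e.txt}
After op 7 (modify a.txt): modified={a.txt, d.txt} staged={a.txt, e.txt}
After op 8 (git add c.txt): modified={a.txt, d.txt} staged={a.txt, e.txt}
After op 9 (git commit): modified={a.txt, d.txt} staged={none}
After op 10 (modify d.txt): modified={a.txt, d.txt} staged={none}
After op 11 (modify d.txt): modified={a.txt, d.txt} staged={none}

Answer: none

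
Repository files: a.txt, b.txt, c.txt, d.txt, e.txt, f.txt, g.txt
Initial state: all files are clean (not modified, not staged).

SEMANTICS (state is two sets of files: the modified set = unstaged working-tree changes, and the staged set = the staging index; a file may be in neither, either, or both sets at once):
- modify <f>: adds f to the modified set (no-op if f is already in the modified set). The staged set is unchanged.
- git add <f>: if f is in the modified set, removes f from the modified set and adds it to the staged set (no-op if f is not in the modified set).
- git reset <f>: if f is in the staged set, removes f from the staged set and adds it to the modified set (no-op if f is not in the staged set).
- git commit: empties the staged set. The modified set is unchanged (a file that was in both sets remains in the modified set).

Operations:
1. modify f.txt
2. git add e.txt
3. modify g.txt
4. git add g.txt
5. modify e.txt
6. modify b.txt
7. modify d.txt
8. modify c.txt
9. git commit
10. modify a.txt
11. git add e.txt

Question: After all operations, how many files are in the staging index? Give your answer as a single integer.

Answer: 1

Derivation:
After op 1 (modify f.txt): modified={f.txt} staged={none}
After op 2 (git add e.txt): modified={f.txt} staged={none}
After op 3 (modify g.txt): modified={f.txt, g.txt} staged={none}
After op 4 (git add g.txt): modified={f.txt} staged={g.txt}
After op 5 (modify e.txt): modified={e.txt, f.txt} staged={g.txt}
After op 6 (modify b.txt): modified={b.txt, e.txt, f.txt} staged={g.txt}
After op 7 (modify d.txt): modified={b.txt, d.txt, e.txt, f.txt} staged={g.txt}
After op 8 (modify c.txt): modified={b.txt, c.txt, d.txt, e.txt, f.txt} staged={g.txt}
After op 9 (git commit): modified={b.txt, c.txt, d.txt, e.txt, f.txt} staged={none}
After op 10 (modify a.txt): modified={a.txt, b.txt, c.txt, d.txt, e.txt, f.txt} staged={none}
After op 11 (git add e.txt): modified={a.txt, b.txt, c.txt, d.txt, f.txt} staged={e.txt}
Final staged set: {e.txt} -> count=1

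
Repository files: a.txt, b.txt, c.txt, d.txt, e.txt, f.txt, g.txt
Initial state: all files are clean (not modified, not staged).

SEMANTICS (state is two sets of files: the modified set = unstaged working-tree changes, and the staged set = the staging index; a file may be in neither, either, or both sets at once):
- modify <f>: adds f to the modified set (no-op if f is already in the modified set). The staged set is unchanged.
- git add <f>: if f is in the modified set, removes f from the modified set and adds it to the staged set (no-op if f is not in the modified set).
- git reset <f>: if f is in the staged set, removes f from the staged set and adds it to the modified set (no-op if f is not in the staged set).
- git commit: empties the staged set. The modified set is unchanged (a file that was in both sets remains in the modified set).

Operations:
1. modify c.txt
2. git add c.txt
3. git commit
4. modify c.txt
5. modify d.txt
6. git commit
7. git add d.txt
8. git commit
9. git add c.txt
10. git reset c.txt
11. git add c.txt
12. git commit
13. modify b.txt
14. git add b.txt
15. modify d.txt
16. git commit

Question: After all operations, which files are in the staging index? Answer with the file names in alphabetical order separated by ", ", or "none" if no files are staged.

After op 1 (modify c.txt): modified={c.txt} staged={none}
After op 2 (git add c.txt): modified={none} staged={c.txt}
After op 3 (git commit): modified={none} staged={none}
After op 4 (modify c.txt): modified={c.txt} staged={none}
After op 5 (modify d.txt): modified={c.txt, d.txt} staged={none}
After op 6 (git commit): modified={c.txt, d.txt} staged={none}
After op 7 (git add d.txt): modified={c.txt} staged={d.txt}
After op 8 (git commit): modified={c.txt} staged={none}
After op 9 (git add c.txt): modified={none} staged={c.txt}
After op 10 (git reset c.txt): modified={c.txt} staged={none}
After op 11 (git add c.txt): modified={none} staged={c.txt}
After op 12 (git commit): modified={none} staged={none}
After op 13 (modify b.txt): modified={b.txt} staged={none}
After op 14 (git add b.txt): modified={none} staged={b.txt}
After op 15 (modify d.txt): modified={d.txt} staged={b.txt}
After op 16 (git commit): modified={d.txt} staged={none}

Answer: none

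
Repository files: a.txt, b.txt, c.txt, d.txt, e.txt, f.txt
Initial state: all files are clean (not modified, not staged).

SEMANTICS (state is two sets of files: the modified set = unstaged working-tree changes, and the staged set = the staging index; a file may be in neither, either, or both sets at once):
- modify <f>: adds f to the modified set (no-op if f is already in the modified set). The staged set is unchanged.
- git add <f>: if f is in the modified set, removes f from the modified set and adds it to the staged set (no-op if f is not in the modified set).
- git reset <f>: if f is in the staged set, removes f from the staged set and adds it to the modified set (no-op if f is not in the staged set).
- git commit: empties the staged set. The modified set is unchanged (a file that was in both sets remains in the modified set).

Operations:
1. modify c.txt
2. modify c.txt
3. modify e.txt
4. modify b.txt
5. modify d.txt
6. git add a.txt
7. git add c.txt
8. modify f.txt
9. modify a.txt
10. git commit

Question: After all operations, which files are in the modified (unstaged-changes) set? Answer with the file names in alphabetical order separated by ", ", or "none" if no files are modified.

After op 1 (modify c.txt): modified={c.txt} staged={none}
After op 2 (modify c.txt): modified={c.txt} staged={none}
After op 3 (modify e.txt): modified={c.txt, e.txt} staged={none}
After op 4 (modify b.txt): modified={b.txt, c.txt, e.txt} staged={none}
After op 5 (modify d.txt): modified={b.txt, c.txt, d.txt, e.txt} staged={none}
After op 6 (git add a.txt): modified={b.txt, c.txt, d.txt, e.txt} staged={none}
After op 7 (git add c.txt): modified={b.txt, d.txt, e.txt} staged={c.txt}
After op 8 (modify f.txt): modified={b.txt, d.txt, e.txt, f.txt} staged={c.txt}
After op 9 (modify a.txt): modified={a.txt, b.txt, d.txt, e.txt, f.txt} staged={c.txt}
After op 10 (git commit): modified={a.txt, b.txt, d.txt, e.txt, f.txt} staged={none}

Answer: a.txt, b.txt, d.txt, e.txt, f.txt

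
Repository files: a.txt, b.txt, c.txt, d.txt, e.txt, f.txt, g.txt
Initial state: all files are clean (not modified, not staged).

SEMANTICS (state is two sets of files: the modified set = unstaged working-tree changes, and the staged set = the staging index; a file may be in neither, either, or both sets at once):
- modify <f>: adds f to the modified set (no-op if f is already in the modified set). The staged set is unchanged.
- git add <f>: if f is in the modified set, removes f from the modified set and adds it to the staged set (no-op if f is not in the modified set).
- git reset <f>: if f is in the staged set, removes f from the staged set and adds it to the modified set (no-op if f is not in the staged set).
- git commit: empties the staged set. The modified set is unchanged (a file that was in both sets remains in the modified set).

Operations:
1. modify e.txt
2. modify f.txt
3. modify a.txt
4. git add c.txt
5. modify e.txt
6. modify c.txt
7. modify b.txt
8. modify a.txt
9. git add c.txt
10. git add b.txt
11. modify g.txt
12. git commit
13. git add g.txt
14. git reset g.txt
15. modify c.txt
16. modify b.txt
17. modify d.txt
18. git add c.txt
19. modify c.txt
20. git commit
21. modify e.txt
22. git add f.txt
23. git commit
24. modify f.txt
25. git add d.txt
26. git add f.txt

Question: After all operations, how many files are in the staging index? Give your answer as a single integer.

Answer: 2

Derivation:
After op 1 (modify e.txt): modified={e.txt} staged={none}
After op 2 (modify f.txt): modified={e.txt, f.txt} staged={none}
After op 3 (modify a.txt): modified={a.txt, e.txt, f.txt} staged={none}
After op 4 (git add c.txt): modified={a.txt, e.txt, f.txt} staged={none}
After op 5 (modify e.txt): modified={a.txt, e.txt, f.txt} staged={none}
After op 6 (modify c.txt): modified={a.txt, c.txt, e.txt, f.txt} staged={none}
After op 7 (modify b.txt): modified={a.txt, b.txt, c.txt, e.txt, f.txt} staged={none}
After op 8 (modify a.txt): modified={a.txt, b.txt, c.txt, e.txt, f.txt} staged={none}
After op 9 (git add c.txt): modified={a.txt, b.txt, e.txt, f.txt} staged={c.txt}
After op 10 (git add b.txt): modified={a.txt, e.txt, f.txt} staged={b.txt, c.txt}
After op 11 (modify g.txt): modified={a.txt, e.txt, f.txt, g.txt} staged={b.txt, c.txt}
After op 12 (git commit): modified={a.txt, e.txt, f.txt, g.txt} staged={none}
After op 13 (git add g.txt): modified={a.txt, e.txt, f.txt} staged={g.txt}
After op 14 (git reset g.txt): modified={a.txt, e.txt, f.txt, g.txt} staged={none}
After op 15 (modify c.txt): modified={a.txt, c.txt, e.txt, f.txt, g.txt} staged={none}
After op 16 (modify b.txt): modified={a.txt, b.txt, c.txt, e.txt, f.txt, g.txt} staged={none}
After op 17 (modify d.txt): modified={a.txt, b.txt, c.txt, d.txt, e.txt, f.txt, g.txt} staged={none}
After op 18 (git add c.txt): modified={a.txt, b.txt, d.txt, e.txt, f.txt, g.txt} staged={c.txt}
After op 19 (modify c.txt): modified={a.txt, b.txt, c.txt, d.txt, e.txt, f.txt, g.txt} staged={c.txt}
After op 20 (git commit): modified={a.txt, b.txt, c.txt, d.txt, e.txt, f.txt, g.txt} staged={none}
After op 21 (modify e.txt): modified={a.txt, b.txt, c.txt, d.txt, e.txt, f.txt, g.txt} staged={none}
After op 22 (git add f.txt): modified={a.txt, b.txt, c.txt, d.txt, e.txt, g.txt} staged={f.txt}
After op 23 (git commit): modified={a.txt, b.txt, c.txt, d.txt, e.txt, g.txt} staged={none}
After op 24 (modify f.txt): modified={a.txt, b.txt, c.txt, d.txt, e.txt, f.txt, g.txt} staged={none}
After op 25 (git add d.txt): modified={a.txt, b.txt, c.txt, e.txt, f.txt, g.txt} staged={d.txt}
After op 26 (git add f.txt): modified={a.txt, b.txt, c.txt, e.txt, g.txt} staged={d.txt, f.txt}
Final staged set: {d.txt, f.txt} -> count=2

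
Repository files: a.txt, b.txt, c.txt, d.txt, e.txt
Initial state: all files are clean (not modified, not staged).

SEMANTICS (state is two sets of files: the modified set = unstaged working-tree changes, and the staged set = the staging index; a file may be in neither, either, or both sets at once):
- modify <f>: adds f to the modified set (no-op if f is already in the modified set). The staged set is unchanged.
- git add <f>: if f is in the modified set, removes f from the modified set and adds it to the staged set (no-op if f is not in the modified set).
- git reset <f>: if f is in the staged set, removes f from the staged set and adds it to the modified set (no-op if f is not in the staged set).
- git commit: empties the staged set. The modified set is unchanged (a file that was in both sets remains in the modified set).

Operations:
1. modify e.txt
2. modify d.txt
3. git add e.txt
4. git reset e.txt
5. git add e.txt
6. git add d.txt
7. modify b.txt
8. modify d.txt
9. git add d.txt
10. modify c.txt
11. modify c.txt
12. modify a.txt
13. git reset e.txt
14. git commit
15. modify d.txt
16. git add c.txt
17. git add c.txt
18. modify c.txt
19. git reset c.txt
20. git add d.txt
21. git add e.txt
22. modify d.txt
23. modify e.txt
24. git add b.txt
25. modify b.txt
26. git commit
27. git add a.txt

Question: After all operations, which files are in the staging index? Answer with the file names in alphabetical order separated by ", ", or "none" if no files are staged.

Answer: a.txt

Derivation:
After op 1 (modify e.txt): modified={e.txt} staged={none}
After op 2 (modify d.txt): modified={d.txt, e.txt} staged={none}
After op 3 (git add e.txt): modified={d.txt} staged={e.txt}
After op 4 (git reset e.txt): modified={d.txt, e.txt} staged={none}
After op 5 (git add e.txt): modified={d.txt} staged={e.txt}
After op 6 (git add d.txt): modified={none} staged={d.txt, e.txt}
After op 7 (modify b.txt): modified={b.txt} staged={d.txt, e.txt}
After op 8 (modify d.txt): modified={b.txt, d.txt} staged={d.txt, e.txt}
After op 9 (git add d.txt): modified={b.txt} staged={d.txt, e.txt}
After op 10 (modify c.txt): modified={b.txt, c.txt} staged={d.txt, e.txt}
After op 11 (modify c.txt): modified={b.txt, c.txt} staged={d.txt, e.txt}
After op 12 (modify a.txt): modified={a.txt, b.txt, c.txt} staged={d.txt, e.txt}
After op 13 (git reset e.txt): modified={a.txt, b.txt, c.txt, e.txt} staged={d.txt}
After op 14 (git commit): modified={a.txt, b.txt, c.txt, e.txt} staged={none}
After op 15 (modify d.txt): modified={a.txt, b.txt, c.txt, d.txt, e.txt} staged={none}
After op 16 (git add c.txt): modified={a.txt, b.txt, d.txt, e.txt} staged={c.txt}
After op 17 (git add c.txt): modified={a.txt, b.txt, d.txt, e.txt} staged={c.txt}
After op 18 (modify c.txt): modified={a.txt, b.txt, c.txt, d.txt, e.txt} staged={c.txt}
After op 19 (git reset c.txt): modified={a.txt, b.txt, c.txt, d.txt, e.txt} staged={none}
After op 20 (git add d.txt): modified={a.txt, b.txt, c.txt, e.txt} staged={d.txt}
After op 21 (git add e.txt): modified={a.txt, b.txt, c.txt} staged={d.txt, e.txt}
After op 22 (modify d.txt): modified={a.txt, b.txt, c.txt, d.txt} staged={d.txt, e.txt}
After op 23 (modify e.txt): modified={a.txt, b.txt, c.txt, d.txt, e.txt} staged={d.txt, e.txt}
After op 24 (git add b.txt): modified={a.txt, c.txt, d.txt, e.txt} staged={b.txt, d.txt, e.txt}
After op 25 (modify b.txt): modified={a.txt, b.txt, c.txt, d.txt, e.txt} staged={b.txt, d.txt, e.txt}
After op 26 (git commit): modified={a.txt, b.txt, c.txt, d.txt, e.txt} staged={none}
After op 27 (git add a.txt): modified={b.txt, c.txt, d.txt, e.txt} staged={a.txt}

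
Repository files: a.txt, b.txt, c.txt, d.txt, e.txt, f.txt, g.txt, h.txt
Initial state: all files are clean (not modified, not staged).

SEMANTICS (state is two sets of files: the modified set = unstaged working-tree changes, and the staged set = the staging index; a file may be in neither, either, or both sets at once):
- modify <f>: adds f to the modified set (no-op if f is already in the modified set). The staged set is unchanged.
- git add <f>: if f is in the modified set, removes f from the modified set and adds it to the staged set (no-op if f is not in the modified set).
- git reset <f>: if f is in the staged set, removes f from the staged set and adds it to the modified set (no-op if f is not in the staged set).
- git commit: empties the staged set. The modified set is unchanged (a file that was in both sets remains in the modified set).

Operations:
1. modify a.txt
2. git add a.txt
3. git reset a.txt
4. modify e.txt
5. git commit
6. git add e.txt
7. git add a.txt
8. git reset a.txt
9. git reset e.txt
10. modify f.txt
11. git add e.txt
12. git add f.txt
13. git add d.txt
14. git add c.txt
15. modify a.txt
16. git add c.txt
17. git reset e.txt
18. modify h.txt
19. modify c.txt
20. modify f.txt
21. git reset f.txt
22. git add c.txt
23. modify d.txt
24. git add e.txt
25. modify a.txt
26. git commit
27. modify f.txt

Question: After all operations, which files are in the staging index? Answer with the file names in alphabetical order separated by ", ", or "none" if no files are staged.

After op 1 (modify a.txt): modified={a.txt} staged={none}
After op 2 (git add a.txt): modified={none} staged={a.txt}
After op 3 (git reset a.txt): modified={a.txt} staged={none}
After op 4 (modify e.txt): modified={a.txt, e.txt} staged={none}
After op 5 (git commit): modified={a.txt, e.txt} staged={none}
After op 6 (git add e.txt): modified={a.txt} staged={e.txt}
After op 7 (git add a.txt): modified={none} staged={a.txt, e.txt}
After op 8 (git reset a.txt): modified={a.txt} staged={e.txt}
After op 9 (git reset e.txt): modified={a.txt, e.txt} staged={none}
After op 10 (modify f.txt): modified={a.txt, e.txt, f.txt} staged={none}
After op 11 (git add e.txt): modified={a.txt, f.txt} staged={e.txt}
After op 12 (git add f.txt): modified={a.txt} staged={e.txt, f.txt}
After op 13 (git add d.txt): modified={a.txt} staged={e.txt, f.txt}
After op 14 (git add c.txt): modified={a.txt} staged={e.txt, f.txt}
After op 15 (modify a.txt): modified={a.txt} staged={e.txt, f.txt}
After op 16 (git add c.txt): modified={a.txt} staged={e.txt, f.txt}
After op 17 (git reset e.txt): modified={a.txt, e.txt} staged={f.txt}
After op 18 (modify h.txt): modified={a.txt, e.txt, h.txt} staged={f.txt}
After op 19 (modify c.txt): modified={a.txt, c.txt, e.txt, h.txt} staged={f.txt}
After op 20 (modify f.txt): modified={a.txt, c.txt, e.txt, f.txt, h.txt} staged={f.txt}
After op 21 (git reset f.txt): modified={a.txt, c.txt, e.txt, f.txt, h.txt} staged={none}
After op 22 (git add c.txt): modified={a.txt, e.txt, f.txt, h.txt} staged={c.txt}
After op 23 (modify d.txt): modified={a.txt, d.txt, e.txt, f.txt, h.txt} staged={c.txt}
After op 24 (git add e.txt): modified={a.txt, d.txt, f.txt, h.txt} staged={c.txt, e.txt}
After op 25 (modify a.txt): modified={a.txt, d.txt, f.txt, h.txt} staged={c.txt, e.txt}
After op 26 (git commit): modified={a.txt, d.txt, f.txt, h.txt} staged={none}
After op 27 (modify f.txt): modified={a.txt, d.txt, f.txt, h.txt} staged={none}

Answer: none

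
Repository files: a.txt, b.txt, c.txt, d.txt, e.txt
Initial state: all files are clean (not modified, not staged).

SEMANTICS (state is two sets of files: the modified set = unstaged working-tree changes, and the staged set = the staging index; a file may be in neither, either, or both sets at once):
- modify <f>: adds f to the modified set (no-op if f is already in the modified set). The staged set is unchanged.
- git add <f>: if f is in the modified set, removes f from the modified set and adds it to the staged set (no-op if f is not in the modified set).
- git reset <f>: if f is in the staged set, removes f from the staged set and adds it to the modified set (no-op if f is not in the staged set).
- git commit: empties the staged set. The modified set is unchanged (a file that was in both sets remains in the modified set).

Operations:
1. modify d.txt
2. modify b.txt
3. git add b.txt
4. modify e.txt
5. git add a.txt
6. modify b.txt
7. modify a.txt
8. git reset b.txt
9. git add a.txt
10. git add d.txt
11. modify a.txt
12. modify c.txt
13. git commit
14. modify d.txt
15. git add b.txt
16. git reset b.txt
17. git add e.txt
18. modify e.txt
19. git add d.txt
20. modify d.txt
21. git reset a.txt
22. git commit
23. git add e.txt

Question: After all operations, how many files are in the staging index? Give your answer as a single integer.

After op 1 (modify d.txt): modified={d.txt} staged={none}
After op 2 (modify b.txt): modified={b.txt, d.txt} staged={none}
After op 3 (git add b.txt): modified={d.txt} staged={b.txt}
After op 4 (modify e.txt): modified={d.txt, e.txt} staged={b.txt}
After op 5 (git add a.txt): modified={d.txt, e.txt} staged={b.txt}
After op 6 (modify b.txt): modified={b.txt, d.txt, e.txt} staged={b.txt}
After op 7 (modify a.txt): modified={a.txt, b.txt, d.txt, e.txt} staged={b.txt}
After op 8 (git reset b.txt): modified={a.txt, b.txt, d.txt, e.txt} staged={none}
After op 9 (git add a.txt): modified={b.txt, d.txt, e.txt} staged={a.txt}
After op 10 (git add d.txt): modified={b.txt, e.txt} staged={a.txt, d.txt}
After op 11 (modify a.txt): modified={a.txt, b.txt, e.txt} staged={a.txt, d.txt}
After op 12 (modify c.txt): modified={a.txt, b.txt, c.txt, e.txt} staged={a.txt, d.txt}
After op 13 (git commit): modified={a.txt, b.txt, c.txt, e.txt} staged={none}
After op 14 (modify d.txt): modified={a.txt, b.txt, c.txt, d.txt, e.txt} staged={none}
After op 15 (git add b.txt): modified={a.txt, c.txt, d.txt, e.txt} staged={b.txt}
After op 16 (git reset b.txt): modified={a.txt, b.txt, c.txt, d.txt, e.txt} staged={none}
After op 17 (git add e.txt): modified={a.txt, b.txt, c.txt, d.txt} staged={e.txt}
After op 18 (modify e.txt): modified={a.txt, b.txt, c.txt, d.txt, e.txt} staged={e.txt}
After op 19 (git add d.txt): modified={a.txt, b.txt, c.txt, e.txt} staged={d.txt, e.txt}
After op 20 (modify d.txt): modified={a.txt, b.txt, c.txt, d.txt, e.txt} staged={d.txt, e.txt}
After op 21 (git reset a.txt): modified={a.txt, b.txt, c.txt, d.txt, e.txt} staged={d.txt, e.txt}
After op 22 (git commit): modified={a.txt, b.txt, c.txt, d.txt, e.txt} staged={none}
After op 23 (git add e.txt): modified={a.txt, b.txt, c.txt, d.txt} staged={e.txt}
Final staged set: {e.txt} -> count=1

Answer: 1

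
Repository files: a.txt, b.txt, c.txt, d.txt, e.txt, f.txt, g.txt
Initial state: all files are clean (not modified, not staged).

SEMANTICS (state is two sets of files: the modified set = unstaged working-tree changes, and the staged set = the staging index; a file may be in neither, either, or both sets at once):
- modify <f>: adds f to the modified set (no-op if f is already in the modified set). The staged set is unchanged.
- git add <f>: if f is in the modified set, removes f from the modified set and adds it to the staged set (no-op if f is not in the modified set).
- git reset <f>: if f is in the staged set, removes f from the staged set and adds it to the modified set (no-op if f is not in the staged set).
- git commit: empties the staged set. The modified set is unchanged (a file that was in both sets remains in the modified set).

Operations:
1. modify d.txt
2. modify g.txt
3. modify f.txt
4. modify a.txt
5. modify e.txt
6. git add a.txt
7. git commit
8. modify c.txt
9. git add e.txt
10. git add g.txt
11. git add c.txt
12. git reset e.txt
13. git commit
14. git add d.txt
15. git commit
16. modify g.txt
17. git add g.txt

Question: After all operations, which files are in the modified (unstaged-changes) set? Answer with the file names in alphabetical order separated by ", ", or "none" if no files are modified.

Answer: e.txt, f.txt

Derivation:
After op 1 (modify d.txt): modified={d.txt} staged={none}
After op 2 (modify g.txt): modified={d.txt, g.txt} staged={none}
After op 3 (modify f.txt): modified={d.txt, f.txt, g.txt} staged={none}
After op 4 (modify a.txt): modified={a.txt, d.txt, f.txt, g.txt} staged={none}
After op 5 (modify e.txt): modified={a.txt, d.txt, e.txt, f.txt, g.txt} staged={none}
After op 6 (git add a.txt): modified={d.txt, e.txt, f.txt, g.txt} staged={a.txt}
After op 7 (git commit): modified={d.txt, e.txt, f.txt, g.txt} staged={none}
After op 8 (modify c.txt): modified={c.txt, d.txt, e.txt, f.txt, g.txt} staged={none}
After op 9 (git add e.txt): modified={c.txt, d.txt, f.txt, g.txt} staged={e.txt}
After op 10 (git add g.txt): modified={c.txt, d.txt, f.txt} staged={e.txt, g.txt}
After op 11 (git add c.txt): modified={d.txt, f.txt} staged={c.txt, e.txt, g.txt}
After op 12 (git reset e.txt): modified={d.txt, e.txt, f.txt} staged={c.txt, g.txt}
After op 13 (git commit): modified={d.txt, e.txt, f.txt} staged={none}
After op 14 (git add d.txt): modified={e.txt, f.txt} staged={d.txt}
After op 15 (git commit): modified={e.txt, f.txt} staged={none}
After op 16 (modify g.txt): modified={e.txt, f.txt, g.txt} staged={none}
After op 17 (git add g.txt): modified={e.txt, f.txt} staged={g.txt}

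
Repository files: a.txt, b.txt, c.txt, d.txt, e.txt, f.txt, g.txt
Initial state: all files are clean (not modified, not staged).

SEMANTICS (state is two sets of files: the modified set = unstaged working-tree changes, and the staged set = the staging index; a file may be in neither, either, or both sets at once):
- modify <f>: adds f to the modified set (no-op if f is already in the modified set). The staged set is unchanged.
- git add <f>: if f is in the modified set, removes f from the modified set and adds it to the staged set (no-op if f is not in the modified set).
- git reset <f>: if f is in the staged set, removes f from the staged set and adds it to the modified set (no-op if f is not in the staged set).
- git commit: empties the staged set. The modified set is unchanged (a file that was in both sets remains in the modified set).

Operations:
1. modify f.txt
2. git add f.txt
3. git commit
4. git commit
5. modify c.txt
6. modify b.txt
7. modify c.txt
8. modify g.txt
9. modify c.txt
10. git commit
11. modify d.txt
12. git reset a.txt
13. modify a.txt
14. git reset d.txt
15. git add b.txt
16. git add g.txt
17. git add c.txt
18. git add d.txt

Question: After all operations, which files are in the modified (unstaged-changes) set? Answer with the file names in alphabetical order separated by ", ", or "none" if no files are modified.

After op 1 (modify f.txt): modified={f.txt} staged={none}
After op 2 (git add f.txt): modified={none} staged={f.txt}
After op 3 (git commit): modified={none} staged={none}
After op 4 (git commit): modified={none} staged={none}
After op 5 (modify c.txt): modified={c.txt} staged={none}
After op 6 (modify b.txt): modified={b.txt, c.txt} staged={none}
After op 7 (modify c.txt): modified={b.txt, c.txt} staged={none}
After op 8 (modify g.txt): modified={b.txt, c.txt, g.txt} staged={none}
After op 9 (modify c.txt): modified={b.txt, c.txt, g.txt} staged={none}
After op 10 (git commit): modified={b.txt, c.txt, g.txt} staged={none}
After op 11 (modify d.txt): modified={b.txt, c.txt, d.txt, g.txt} staged={none}
After op 12 (git reset a.txt): modified={b.txt, c.txt, d.txt, g.txt} staged={none}
After op 13 (modify a.txt): modified={a.txt, b.txt, c.txt, d.txt, g.txt} staged={none}
After op 14 (git reset d.txt): modified={a.txt, b.txt, c.txt, d.txt, g.txt} staged={none}
After op 15 (git add b.txt): modified={a.txt, c.txt, d.txt, g.txt} staged={b.txt}
After op 16 (git add g.txt): modified={a.txt, c.txt, d.txt} staged={b.txt, g.txt}
After op 17 (git add c.txt): modified={a.txt, d.txt} staged={b.txt, c.txt, g.txt}
After op 18 (git add d.txt): modified={a.txt} staged={b.txt, c.txt, d.txt, g.txt}

Answer: a.txt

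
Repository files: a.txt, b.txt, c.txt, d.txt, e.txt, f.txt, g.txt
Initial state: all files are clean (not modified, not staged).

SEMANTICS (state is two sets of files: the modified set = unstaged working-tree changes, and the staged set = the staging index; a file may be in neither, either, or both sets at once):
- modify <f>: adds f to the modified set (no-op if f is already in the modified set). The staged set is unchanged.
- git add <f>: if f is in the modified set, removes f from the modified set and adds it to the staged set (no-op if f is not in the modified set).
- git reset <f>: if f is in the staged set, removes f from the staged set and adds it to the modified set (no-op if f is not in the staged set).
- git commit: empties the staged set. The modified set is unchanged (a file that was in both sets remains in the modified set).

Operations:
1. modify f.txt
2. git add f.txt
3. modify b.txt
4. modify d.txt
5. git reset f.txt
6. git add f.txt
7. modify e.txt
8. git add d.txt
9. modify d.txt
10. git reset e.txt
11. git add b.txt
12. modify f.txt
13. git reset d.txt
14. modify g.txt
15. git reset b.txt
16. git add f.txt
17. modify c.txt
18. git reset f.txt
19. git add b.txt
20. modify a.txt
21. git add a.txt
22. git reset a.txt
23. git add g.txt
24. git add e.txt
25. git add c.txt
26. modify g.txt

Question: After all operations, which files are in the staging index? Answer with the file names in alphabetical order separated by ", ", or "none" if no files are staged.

After op 1 (modify f.txt): modified={f.txt} staged={none}
After op 2 (git add f.txt): modified={none} staged={f.txt}
After op 3 (modify b.txt): modified={b.txt} staged={f.txt}
After op 4 (modify d.txt): modified={b.txt, d.txt} staged={f.txt}
After op 5 (git reset f.txt): modified={b.txt, d.txt, f.txt} staged={none}
After op 6 (git add f.txt): modified={b.txt, d.txt} staged={f.txt}
After op 7 (modify e.txt): modified={b.txt, d.txt, e.txt} staged={f.txt}
After op 8 (git add d.txt): modified={b.txt, e.txt} staged={d.txt, f.txt}
After op 9 (modify d.txt): modified={b.txt, d.txt, e.txt} staged={d.txt, f.txt}
After op 10 (git reset e.txt): modified={b.txt, d.txt, e.txt} staged={d.txt, f.txt}
After op 11 (git add b.txt): modified={d.txt, e.txt} staged={b.txt, d.txt, f.txt}
After op 12 (modify f.txt): modified={d.txt, e.txt, f.txt} staged={b.txt, d.txt, f.txt}
After op 13 (git reset d.txt): modified={d.txt, e.txt, f.txt} staged={b.txt, f.txt}
After op 14 (modify g.txt): modified={d.txt, e.txt, f.txt, g.txt} staged={b.txt, f.txt}
After op 15 (git reset b.txt): modified={b.txt, d.txt, e.txt, f.txt, g.txt} staged={f.txt}
After op 16 (git add f.txt): modified={b.txt, d.txt, e.txt, g.txt} staged={f.txt}
After op 17 (modify c.txt): modified={b.txt, c.txt, d.txt, e.txt, g.txt} staged={f.txt}
After op 18 (git reset f.txt): modified={b.txt, c.txt, d.txt, e.txt, f.txt, g.txt} staged={none}
After op 19 (git add b.txt): modified={c.txt, d.txt, e.txt, f.txt, g.txt} staged={b.txt}
After op 20 (modify a.txt): modified={a.txt, c.txt, d.txt, e.txt, f.txt, g.txt} staged={b.txt}
After op 21 (git add a.txt): modified={c.txt, d.txt, e.txt, f.txt, g.txt} staged={a.txt, b.txt}
After op 22 (git reset a.txt): modified={a.txt, c.txt, d.txt, e.txt, f.txt, g.txt} staged={b.txt}
After op 23 (git add g.txt): modified={a.txt, c.txt, d.txt, e.txt, f.txt} staged={b.txt, g.txt}
After op 24 (git add e.txt): modified={a.txt, c.txt, d.txt, f.txt} staged={b.txt, e.txt, g.txt}
After op 25 (git add c.txt): modified={a.txt, d.txt, f.txt} staged={b.txt, c.txt, e.txt, g.txt}
After op 26 (modify g.txt): modified={a.txt, d.txt, f.txt, g.txt} staged={b.txt, c.txt, e.txt, g.txt}

Answer: b.txt, c.txt, e.txt, g.txt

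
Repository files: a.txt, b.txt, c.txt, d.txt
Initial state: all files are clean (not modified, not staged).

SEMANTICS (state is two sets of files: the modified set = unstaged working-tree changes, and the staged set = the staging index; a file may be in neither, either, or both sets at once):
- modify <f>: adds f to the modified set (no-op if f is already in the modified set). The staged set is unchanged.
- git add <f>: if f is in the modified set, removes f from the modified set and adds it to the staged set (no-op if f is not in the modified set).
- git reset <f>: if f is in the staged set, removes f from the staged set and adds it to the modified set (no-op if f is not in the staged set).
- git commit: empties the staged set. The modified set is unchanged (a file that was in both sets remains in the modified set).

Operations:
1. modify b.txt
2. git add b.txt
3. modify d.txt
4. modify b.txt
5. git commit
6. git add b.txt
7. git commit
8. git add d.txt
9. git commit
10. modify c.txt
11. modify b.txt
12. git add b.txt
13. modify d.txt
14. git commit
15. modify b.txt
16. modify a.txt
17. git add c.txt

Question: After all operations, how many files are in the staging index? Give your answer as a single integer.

After op 1 (modify b.txt): modified={b.txt} staged={none}
After op 2 (git add b.txt): modified={none} staged={b.txt}
After op 3 (modify d.txt): modified={d.txt} staged={b.txt}
After op 4 (modify b.txt): modified={b.txt, d.txt} staged={b.txt}
After op 5 (git commit): modified={b.txt, d.txt} staged={none}
After op 6 (git add b.txt): modified={d.txt} staged={b.txt}
After op 7 (git commit): modified={d.txt} staged={none}
After op 8 (git add d.txt): modified={none} staged={d.txt}
After op 9 (git commit): modified={none} staged={none}
After op 10 (modify c.txt): modified={c.txt} staged={none}
After op 11 (modify b.txt): modified={b.txt, c.txt} staged={none}
After op 12 (git add b.txt): modified={c.txt} staged={b.txt}
After op 13 (modify d.txt): modified={c.txt, d.txt} staged={b.txt}
After op 14 (git commit): modified={c.txt, d.txt} staged={none}
After op 15 (modify b.txt): modified={b.txt, c.txt, d.txt} staged={none}
After op 16 (modify a.txt): modified={a.txt, b.txt, c.txt, d.txt} staged={none}
After op 17 (git add c.txt): modified={a.txt, b.txt, d.txt} staged={c.txt}
Final staged set: {c.txt} -> count=1

Answer: 1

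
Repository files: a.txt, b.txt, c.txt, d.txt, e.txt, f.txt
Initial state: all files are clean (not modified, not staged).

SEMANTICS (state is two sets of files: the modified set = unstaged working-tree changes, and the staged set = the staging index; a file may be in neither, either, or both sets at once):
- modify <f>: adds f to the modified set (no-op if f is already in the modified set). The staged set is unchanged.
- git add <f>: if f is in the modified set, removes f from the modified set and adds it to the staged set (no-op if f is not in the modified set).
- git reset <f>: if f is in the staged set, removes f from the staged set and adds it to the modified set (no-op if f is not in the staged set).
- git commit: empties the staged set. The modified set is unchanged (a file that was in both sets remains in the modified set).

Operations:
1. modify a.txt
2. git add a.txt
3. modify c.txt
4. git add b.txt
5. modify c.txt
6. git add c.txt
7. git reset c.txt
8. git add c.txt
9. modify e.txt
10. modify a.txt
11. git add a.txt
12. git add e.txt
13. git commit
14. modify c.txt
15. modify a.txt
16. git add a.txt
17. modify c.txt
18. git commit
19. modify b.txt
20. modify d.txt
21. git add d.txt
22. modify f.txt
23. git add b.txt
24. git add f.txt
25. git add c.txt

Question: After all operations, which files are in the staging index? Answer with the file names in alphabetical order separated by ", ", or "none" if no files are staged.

Answer: b.txt, c.txt, d.txt, f.txt

Derivation:
After op 1 (modify a.txt): modified={a.txt} staged={none}
After op 2 (git add a.txt): modified={none} staged={a.txt}
After op 3 (modify c.txt): modified={c.txt} staged={a.txt}
After op 4 (git add b.txt): modified={c.txt} staged={a.txt}
After op 5 (modify c.txt): modified={c.txt} staged={a.txt}
After op 6 (git add c.txt): modified={none} staged={a.txt, c.txt}
After op 7 (git reset c.txt): modified={c.txt} staged={a.txt}
After op 8 (git add c.txt): modified={none} staged={a.txt, c.txt}
After op 9 (modify e.txt): modified={e.txt} staged={a.txt, c.txt}
After op 10 (modify a.txt): modified={a.txt, e.txt} staged={a.txt, c.txt}
After op 11 (git add a.txt): modified={e.txt} staged={a.txt, c.txt}
After op 12 (git add e.txt): modified={none} staged={a.txt, c.txt, e.txt}
After op 13 (git commit): modified={none} staged={none}
After op 14 (modify c.txt): modified={c.txt} staged={none}
After op 15 (modify a.txt): modified={a.txt, c.txt} staged={none}
After op 16 (git add a.txt): modified={c.txt} staged={a.txt}
After op 17 (modify c.txt): modified={c.txt} staged={a.txt}
After op 18 (git commit): modified={c.txt} staged={none}
After op 19 (modify b.txt): modified={b.txt, c.txt} staged={none}
After op 20 (modify d.txt): modified={b.txt, c.txt, d.txt} staged={none}
After op 21 (git add d.txt): modified={b.txt, c.txt} staged={d.txt}
After op 22 (modify f.txt): modified={b.txt, c.txt, f.txt} staged={d.txt}
After op 23 (git add b.txt): modified={c.txt, f.txt} staged={b.txt, d.txt}
After op 24 (git add f.txt): modified={c.txt} staged={b.txt, d.txt, f.txt}
After op 25 (git add c.txt): modified={none} staged={b.txt, c.txt, d.txt, f.txt}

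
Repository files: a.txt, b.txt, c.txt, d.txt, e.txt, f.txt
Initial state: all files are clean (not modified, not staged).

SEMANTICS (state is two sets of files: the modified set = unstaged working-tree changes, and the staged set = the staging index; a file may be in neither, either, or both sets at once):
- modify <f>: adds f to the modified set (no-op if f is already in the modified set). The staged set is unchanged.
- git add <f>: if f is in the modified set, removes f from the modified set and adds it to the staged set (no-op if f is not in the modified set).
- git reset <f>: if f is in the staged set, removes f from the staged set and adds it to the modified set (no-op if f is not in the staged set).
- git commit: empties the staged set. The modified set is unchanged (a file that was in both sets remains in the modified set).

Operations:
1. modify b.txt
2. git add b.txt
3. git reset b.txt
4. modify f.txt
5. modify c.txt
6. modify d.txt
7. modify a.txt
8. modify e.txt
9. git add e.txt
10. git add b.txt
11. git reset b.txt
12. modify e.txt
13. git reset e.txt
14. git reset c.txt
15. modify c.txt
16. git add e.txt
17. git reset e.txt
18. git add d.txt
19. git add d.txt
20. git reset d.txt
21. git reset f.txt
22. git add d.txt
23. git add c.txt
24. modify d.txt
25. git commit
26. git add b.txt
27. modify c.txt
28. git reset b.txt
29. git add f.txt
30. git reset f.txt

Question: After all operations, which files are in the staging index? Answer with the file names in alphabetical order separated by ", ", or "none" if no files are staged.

Answer: none

Derivation:
After op 1 (modify b.txt): modified={b.txt} staged={none}
After op 2 (git add b.txt): modified={none} staged={b.txt}
After op 3 (git reset b.txt): modified={b.txt} staged={none}
After op 4 (modify f.txt): modified={b.txt, f.txt} staged={none}
After op 5 (modify c.txt): modified={b.txt, c.txt, f.txt} staged={none}
After op 6 (modify d.txt): modified={b.txt, c.txt, d.txt, f.txt} staged={none}
After op 7 (modify a.txt): modified={a.txt, b.txt, c.txt, d.txt, f.txt} staged={none}
After op 8 (modify e.txt): modified={a.txt, b.txt, c.txt, d.txt, e.txt, f.txt} staged={none}
After op 9 (git add e.txt): modified={a.txt, b.txt, c.txt, d.txt, f.txt} staged={e.txt}
After op 10 (git add b.txt): modified={a.txt, c.txt, d.txt, f.txt} staged={b.txt, e.txt}
After op 11 (git reset b.txt): modified={a.txt, b.txt, c.txt, d.txt, f.txt} staged={e.txt}
After op 12 (modify e.txt): modified={a.txt, b.txt, c.txt, d.txt, e.txt, f.txt} staged={e.txt}
After op 13 (git reset e.txt): modified={a.txt, b.txt, c.txt, d.txt, e.txt, f.txt} staged={none}
After op 14 (git reset c.txt): modified={a.txt, b.txt, c.txt, d.txt, e.txt, f.txt} staged={none}
After op 15 (modify c.txt): modified={a.txt, b.txt, c.txt, d.txt, e.txt, f.txt} staged={none}
After op 16 (git add e.txt): modified={a.txt, b.txt, c.txt, d.txt, f.txt} staged={e.txt}
After op 17 (git reset e.txt): modified={a.txt, b.txt, c.txt, d.txt, e.txt, f.txt} staged={none}
After op 18 (git add d.txt): modified={a.txt, b.txt, c.txt, e.txt, f.txt} staged={d.txt}
After op 19 (git add d.txt): modified={a.txt, b.txt, c.txt, e.txt, f.txt} staged={d.txt}
After op 20 (git reset d.txt): modified={a.txt, b.txt, c.txt, d.txt, e.txt, f.txt} staged={none}
After op 21 (git reset f.txt): modified={a.txt, b.txt, c.txt, d.txt, e.txt, f.txt} staged={none}
After op 22 (git add d.txt): modified={a.txt, b.txt, c.txt, e.txt, f.txt} staged={d.txt}
After op 23 (git add c.txt): modified={a.txt, b.txt, e.txt, f.txt} staged={c.txt, d.txt}
After op 24 (modify d.txt): modified={a.txt, b.txt, d.txt, e.txt, f.txt} staged={c.txt, d.txt}
After op 25 (git commit): modified={a.txt, b.txt, d.txt, e.txt, f.txt} staged={none}
After op 26 (git add b.txt): modified={a.txt, d.txt, e.txt, f.txt} staged={b.txt}
After op 27 (modify c.txt): modified={a.txt, c.txt, d.txt, e.txt, f.txt} staged={b.txt}
After op 28 (git reset b.txt): modified={a.txt, b.txt, c.txt, d.txt, e.txt, f.txt} staged={none}
After op 29 (git add f.txt): modified={a.txt, b.txt, c.txt, d.txt, e.txt} staged={f.txt}
After op 30 (git reset f.txt): modified={a.txt, b.txt, c.txt, d.txt, e.txt, f.txt} staged={none}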